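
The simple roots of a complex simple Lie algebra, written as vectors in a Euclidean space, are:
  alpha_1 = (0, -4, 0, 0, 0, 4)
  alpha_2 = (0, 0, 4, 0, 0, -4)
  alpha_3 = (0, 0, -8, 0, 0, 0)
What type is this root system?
C_3 (sp(6))

Compute the Cartan integers a_ij = 2(alpha_i, alpha_j)/(alpha_j, alpha_j); the resulting 3x3 Cartan matrix is
[[2, -1, 0], [-1, 2, -1], [0, -2, 2]].
The roots have two lengths (squared-length ratio 2:1); the short ones are alpha_{1,2}. The associated Dynkin diagram is a chain of 3 nodes with a double edge at one end; the terminal node there is the unique long simple root (C_3), so the type is C_3 (the algebra sp(6)).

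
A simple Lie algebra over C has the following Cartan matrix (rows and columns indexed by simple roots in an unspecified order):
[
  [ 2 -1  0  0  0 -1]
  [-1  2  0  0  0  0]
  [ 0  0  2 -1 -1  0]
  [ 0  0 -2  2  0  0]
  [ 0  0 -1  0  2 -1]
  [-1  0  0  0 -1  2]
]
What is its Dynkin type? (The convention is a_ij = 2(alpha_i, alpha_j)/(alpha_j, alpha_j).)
The matrix has rank 6 with 2's on the diagonal. Reading the off-diagonal entries as Dynkin edges (a single edge where a_ij = a_ji = -1; a double or triple edge where a_ij * a_ji = 2 or 3), the diagram is a chain of 6 nodes with a double edge at one end; the terminal node there is the unique long simple root (C_6). One simple-root ordering that puts it in standard form is (alpha_2, alpha_1, alpha_6, alpha_5, alpha_3, alpha_4). So the algebra is type C_6, i.e. sp(12).

C_6 (sp(12))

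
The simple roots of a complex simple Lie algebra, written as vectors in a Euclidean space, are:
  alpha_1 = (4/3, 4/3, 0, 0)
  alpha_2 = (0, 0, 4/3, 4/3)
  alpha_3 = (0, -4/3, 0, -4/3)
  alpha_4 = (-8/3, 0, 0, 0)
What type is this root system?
type C_4

Compute the Cartan integers a_ij = 2(alpha_i, alpha_j)/(alpha_j, alpha_j); the resulting 4x4 Cartan matrix is
[[2, 0, -1, -1], [0, 2, -1, 0], [-1, -1, 2, 0], [-2, 0, 0, 2]].
The roots have two lengths (squared-length ratio 2:1); the short ones are alpha_{1,2,3}. The associated Dynkin diagram is a chain of 4 nodes with a double edge at one end; the terminal node there is the unique long simple root (C_4), so the type is C_4 (the algebra sp(8)).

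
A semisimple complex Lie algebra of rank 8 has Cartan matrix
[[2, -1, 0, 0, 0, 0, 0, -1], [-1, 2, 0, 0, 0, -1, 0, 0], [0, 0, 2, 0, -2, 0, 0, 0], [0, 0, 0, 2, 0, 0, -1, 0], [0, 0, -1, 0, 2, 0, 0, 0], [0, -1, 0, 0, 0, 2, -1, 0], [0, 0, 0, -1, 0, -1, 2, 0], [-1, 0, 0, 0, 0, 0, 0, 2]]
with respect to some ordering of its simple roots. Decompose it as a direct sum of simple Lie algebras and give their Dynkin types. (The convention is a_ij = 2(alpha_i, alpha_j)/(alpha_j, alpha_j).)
The diagram associated to this matrix has two connected components: the simple roots {alpha_1, alpha_2, alpha_4, alpha_6, alpha_7, alpha_8} form a chain of 6 nodes with single edges (A_6), and {alpha_3, alpha_5} form a chain of 2 nodes with a double edge at one end; the terminal node there is the unique short simple root (B_2). A semisimple Lie algebra decomposes uniquely as the direct sum of simple ideals, one per connected component of its Dynkin diagram, so g ≅ A_6 ⊕ B_2 (dimension 48 + 10 = 58).

A_6 (sl(7)) + B_2 (so(5))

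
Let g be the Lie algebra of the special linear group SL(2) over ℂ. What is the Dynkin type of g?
A_1

This is sl(2), which has dimension 2^2 - 1 = 3 and rank 2 - 1 = 1 (a Cartan subalgebra is the diagonal traceless matrices). In the classification of classical Lie algebras, the special linear algebra sl(n+1) has type A_n; here n = 1, so the Dynkin diagram is a chain of 1 nodes with single edges (A_1). Hence the type is A_1.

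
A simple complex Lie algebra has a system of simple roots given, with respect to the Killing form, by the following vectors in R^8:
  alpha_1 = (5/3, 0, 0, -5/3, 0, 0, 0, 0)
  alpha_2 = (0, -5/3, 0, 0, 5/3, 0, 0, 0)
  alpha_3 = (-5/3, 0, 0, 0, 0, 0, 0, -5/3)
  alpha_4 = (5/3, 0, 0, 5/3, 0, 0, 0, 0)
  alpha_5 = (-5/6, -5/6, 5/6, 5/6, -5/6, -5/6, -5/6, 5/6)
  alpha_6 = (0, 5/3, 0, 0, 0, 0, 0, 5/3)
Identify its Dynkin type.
E_6

Compute the Cartan integers a_ij = 2(alpha_i, alpha_j)/(alpha_j, alpha_j); the resulting 6x6 Cartan matrix is
[[2, 0, -1, 0, -1, 0], [0, 2, 0, 0, 0, -1], [-1, 0, 2, -1, 0, -1], [0, 0, -1, 2, 0, 0], [-1, 0, 0, 0, 2, 0], [0, -1, -1, 0, 0, 2]].
All simple roots have the same length, so the diagram is simply laced. The associated Dynkin diagram is a chain of 5 nodes with one extra node attached to the third node from one end (E_6), so the type is E_6.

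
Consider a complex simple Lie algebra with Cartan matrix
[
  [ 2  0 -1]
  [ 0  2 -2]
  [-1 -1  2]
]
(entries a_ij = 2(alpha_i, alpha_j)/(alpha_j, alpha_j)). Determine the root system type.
The matrix has rank 3 with 2's on the diagonal. Reading the off-diagonal entries as Dynkin edges (a single edge where a_ij = a_ji = -1; a double or triple edge where a_ij * a_ji = 2 or 3), the diagram is a chain of 3 nodes with a double edge at one end; the terminal node there is the unique long simple root (C_3). One simple-root ordering that puts it in standard form is (alpha_1, alpha_3, alpha_2). So the algebra is type C_3, i.e. sp(6).

C_3 (sp(6))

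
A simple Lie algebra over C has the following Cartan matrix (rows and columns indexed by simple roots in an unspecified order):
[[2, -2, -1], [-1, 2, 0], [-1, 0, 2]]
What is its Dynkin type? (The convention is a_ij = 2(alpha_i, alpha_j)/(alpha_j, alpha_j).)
B_3

The matrix has rank 3 with 2's on the diagonal. Reading the off-diagonal entries as Dynkin edges (a single edge where a_ij = a_ji = -1; a double or triple edge where a_ij * a_ji = 2 or 3), the diagram is a chain of 3 nodes with a double edge at one end; the terminal node there is the unique short simple root (B_3). One simple-root ordering that puts it in standard form is (alpha_3, alpha_1, alpha_2). So the algebra is type B_3, i.e. so(7).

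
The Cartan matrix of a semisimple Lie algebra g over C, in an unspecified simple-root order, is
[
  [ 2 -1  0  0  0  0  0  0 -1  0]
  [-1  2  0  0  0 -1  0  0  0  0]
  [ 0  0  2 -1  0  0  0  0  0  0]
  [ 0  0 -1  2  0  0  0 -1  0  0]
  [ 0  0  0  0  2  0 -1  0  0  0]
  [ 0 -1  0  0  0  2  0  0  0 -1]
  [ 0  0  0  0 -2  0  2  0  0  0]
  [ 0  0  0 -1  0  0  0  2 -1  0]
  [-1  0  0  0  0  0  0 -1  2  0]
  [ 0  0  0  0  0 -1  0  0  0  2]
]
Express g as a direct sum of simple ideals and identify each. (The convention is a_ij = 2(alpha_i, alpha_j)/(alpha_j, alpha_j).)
The diagram associated to this matrix has two connected components: the simple roots {alpha_1, alpha_2, alpha_3, alpha_4, alpha_6, alpha_8, alpha_9, alpha_10} form a chain of 8 nodes with single edges (A_8), and {alpha_5, alpha_7} form a chain of 2 nodes with a double edge at one end; the terminal node there is the unique short simple root (B_2). A semisimple Lie algebra decomposes uniquely as the direct sum of simple ideals, one per connected component of its Dynkin diagram, so g ≅ A_8 ⊕ B_2 (dimension 80 + 10 = 90).

type A_8 + type B_2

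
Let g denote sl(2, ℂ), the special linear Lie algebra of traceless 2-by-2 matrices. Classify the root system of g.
type A_1

This is sl(2), which has dimension 2^2 - 1 = 3 and rank 2 - 1 = 1 (a Cartan subalgebra is the diagonal traceless matrices). In the classification of classical Lie algebras, the special linear algebra sl(n+1) has type A_n; here n = 1, so the Dynkin diagram is a chain of 1 nodes with single edges (A_1). Hence the type is A_1.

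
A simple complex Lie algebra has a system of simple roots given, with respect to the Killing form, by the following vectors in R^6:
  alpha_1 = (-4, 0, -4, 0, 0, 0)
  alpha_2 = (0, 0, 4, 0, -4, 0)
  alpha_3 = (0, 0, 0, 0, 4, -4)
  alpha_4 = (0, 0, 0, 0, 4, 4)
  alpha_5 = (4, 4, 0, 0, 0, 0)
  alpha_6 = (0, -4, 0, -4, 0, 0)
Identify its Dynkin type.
D6

Compute the Cartan integers a_ij = 2(alpha_i, alpha_j)/(alpha_j, alpha_j); the resulting 6x6 Cartan matrix is
[[2, -1, 0, 0, -1, 0], [-1, 2, -1, -1, 0, 0], [0, -1, 2, 0, 0, 0], [0, -1, 0, 2, 0, 0], [-1, 0, 0, 0, 2, -1], [0, 0, 0, 0, -1, 2]].
All simple roots have the same length, so the diagram is simply laced. The associated Dynkin diagram is a chain of 4 nodes with a fork of two nodes at one end (D_6), so the type is D_6 (the algebra so(12)).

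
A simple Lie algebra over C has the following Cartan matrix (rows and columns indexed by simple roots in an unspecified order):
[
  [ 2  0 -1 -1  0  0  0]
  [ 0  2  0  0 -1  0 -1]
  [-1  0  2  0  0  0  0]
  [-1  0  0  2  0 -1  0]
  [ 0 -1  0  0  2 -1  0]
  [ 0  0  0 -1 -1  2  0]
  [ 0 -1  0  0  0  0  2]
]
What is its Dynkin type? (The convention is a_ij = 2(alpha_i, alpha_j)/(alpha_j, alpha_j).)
type A_7

The matrix has rank 7 with 2's on the diagonal. Reading the off-diagonal entries as Dynkin edges (a single edge where a_ij = a_ji = -1; a double or triple edge where a_ij * a_ji = 2 or 3), the diagram is a chain of 7 nodes with single edges (A_7). One simple-root ordering that puts it in standard form is (alpha_7, alpha_2, alpha_5, alpha_6, alpha_4, alpha_1, alpha_3). So the algebra is type A_7, i.e. sl(8).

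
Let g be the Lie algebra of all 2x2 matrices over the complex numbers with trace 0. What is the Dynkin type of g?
A_1 (sl(2))

This is sl(2), which has dimension 2^2 - 1 = 3 and rank 2 - 1 = 1 (a Cartan subalgebra is the diagonal traceless matrices). In the classification of classical Lie algebras, the special linear algebra sl(n+1) has type A_n; here n = 1, so the Dynkin diagram is a chain of 1 nodes with single edges (A_1). Hence the type is A_1.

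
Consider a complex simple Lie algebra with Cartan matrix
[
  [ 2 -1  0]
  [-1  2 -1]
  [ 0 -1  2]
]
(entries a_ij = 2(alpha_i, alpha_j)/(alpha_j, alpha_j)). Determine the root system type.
The matrix has rank 3 with 2's on the diagonal. Reading the off-diagonal entries as Dynkin edges (a single edge where a_ij = a_ji = -1; a double or triple edge where a_ij * a_ji = 2 or 3), the diagram is a chain of 3 nodes with single edges (A_3). One simple-root ordering that puts it in standard form is (alpha_3, alpha_2, alpha_1). So the algebra is type A_3, i.e. sl(4).

A3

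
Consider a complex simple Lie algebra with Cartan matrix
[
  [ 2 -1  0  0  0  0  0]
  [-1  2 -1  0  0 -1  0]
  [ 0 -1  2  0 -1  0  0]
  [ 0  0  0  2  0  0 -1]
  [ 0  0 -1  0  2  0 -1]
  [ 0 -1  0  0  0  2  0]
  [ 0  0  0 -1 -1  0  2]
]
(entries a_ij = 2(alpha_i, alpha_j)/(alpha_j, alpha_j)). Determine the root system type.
The matrix has rank 7 with 2's on the diagonal. Reading the off-diagonal entries as Dynkin edges (a single edge where a_ij = a_ji = -1; a double or triple edge where a_ij * a_ji = 2 or 3), the diagram is a chain of 5 nodes with a fork of two nodes at one end (D_7). One simple-root ordering that puts it in standard form is (alpha_4, alpha_7, alpha_5, alpha_3, alpha_2, alpha_1, alpha_6). So the algebra is type D_7, i.e. so(14).

D_7 (so(14))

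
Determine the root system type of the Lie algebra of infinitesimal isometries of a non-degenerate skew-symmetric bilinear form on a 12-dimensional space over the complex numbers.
This is sp(12), which has dimension 12(12+1)/2 = 78 and rank 12/2 = 6. In the classification of classical Lie algebras, the symplectic algebra sp(2n) has type C_n; here n = 6, so the Dynkin diagram is a chain of 6 nodes with a double edge at one end; the terminal node there is the unique long simple root (C_6). Hence the type is C_6.

C_6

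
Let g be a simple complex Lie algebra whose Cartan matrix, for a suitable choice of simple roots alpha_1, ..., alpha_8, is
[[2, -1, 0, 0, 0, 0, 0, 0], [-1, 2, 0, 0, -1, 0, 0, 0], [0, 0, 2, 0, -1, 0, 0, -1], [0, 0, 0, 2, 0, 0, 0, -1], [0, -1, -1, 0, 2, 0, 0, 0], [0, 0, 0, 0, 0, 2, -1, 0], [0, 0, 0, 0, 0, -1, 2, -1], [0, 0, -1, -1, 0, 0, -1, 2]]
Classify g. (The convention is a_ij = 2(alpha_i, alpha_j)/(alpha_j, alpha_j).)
The matrix has rank 8 with 2's on the diagonal. Reading the off-diagonal entries as Dynkin edges (a single edge where a_ij = a_ji = -1; a double or triple edge where a_ij * a_ji = 2 or 3), the diagram is a chain of 7 nodes with one extra node attached to the third node from one end (E_8). One simple-root ordering that puts it in standard form is (alpha_6, alpha_4, alpha_7, alpha_8, alpha_3, alpha_5, alpha_2, alpha_1). So the algebra is type E_8.

E_8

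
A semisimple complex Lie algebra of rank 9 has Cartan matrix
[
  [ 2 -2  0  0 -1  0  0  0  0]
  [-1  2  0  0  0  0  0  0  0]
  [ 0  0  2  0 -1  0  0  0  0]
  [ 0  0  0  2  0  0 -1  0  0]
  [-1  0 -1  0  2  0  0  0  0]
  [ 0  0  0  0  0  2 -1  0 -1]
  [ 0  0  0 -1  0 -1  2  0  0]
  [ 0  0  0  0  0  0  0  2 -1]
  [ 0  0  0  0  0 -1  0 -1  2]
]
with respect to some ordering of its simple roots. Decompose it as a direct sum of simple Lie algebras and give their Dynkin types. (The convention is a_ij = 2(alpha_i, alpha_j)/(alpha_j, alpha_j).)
A_5 + B_4

The diagram associated to this matrix has two connected components: the simple roots {alpha_4, alpha_6, alpha_7, alpha_8, alpha_9} form a chain of 5 nodes with single edges (A_5), and {alpha_1, alpha_2, alpha_3, alpha_5} form a chain of 4 nodes with a double edge at one end; the terminal node there is the unique short simple root (B_4). A semisimple Lie algebra decomposes uniquely as the direct sum of simple ideals, one per connected component of its Dynkin diagram, so g ≅ A_5 ⊕ B_4 (dimension 35 + 36 = 71).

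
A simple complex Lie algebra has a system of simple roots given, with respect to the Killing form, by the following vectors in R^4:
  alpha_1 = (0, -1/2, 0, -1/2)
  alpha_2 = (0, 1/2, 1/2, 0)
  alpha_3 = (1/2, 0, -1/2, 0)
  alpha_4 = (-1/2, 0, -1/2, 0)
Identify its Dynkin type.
Compute the Cartan integers a_ij = 2(alpha_i, alpha_j)/(alpha_j, alpha_j); the resulting 4x4 Cartan matrix is
[[2, -1, 0, 0], [-1, 2, -1, -1], [0, -1, 2, 0], [0, -1, 0, 2]].
All simple roots have the same length, so the diagram is simply laced. The associated Dynkin diagram is a chain of 2 nodes with a fork of two nodes at one end (D_4), so the type is D_4 (the algebra so(8)).

type D_4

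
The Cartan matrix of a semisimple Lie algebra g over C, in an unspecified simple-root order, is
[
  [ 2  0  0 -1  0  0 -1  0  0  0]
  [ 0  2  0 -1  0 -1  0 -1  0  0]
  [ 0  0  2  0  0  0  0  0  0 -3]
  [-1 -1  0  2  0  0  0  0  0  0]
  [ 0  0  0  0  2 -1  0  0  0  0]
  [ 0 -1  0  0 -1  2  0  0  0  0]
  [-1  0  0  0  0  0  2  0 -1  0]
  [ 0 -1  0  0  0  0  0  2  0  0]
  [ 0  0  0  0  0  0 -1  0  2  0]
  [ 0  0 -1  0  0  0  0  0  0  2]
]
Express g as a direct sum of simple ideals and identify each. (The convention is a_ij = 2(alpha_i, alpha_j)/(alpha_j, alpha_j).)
E_8 ⊕ G_2

The diagram associated to this matrix has two connected components: the simple roots {alpha_1, alpha_2, alpha_4, alpha_5, alpha_6, alpha_7, alpha_8, alpha_9} form a chain of 7 nodes with one extra node attached to the third node from one end (E_8), and {alpha_3, alpha_10} form two nodes joined by a triple edge (G_2). A semisimple Lie algebra decomposes uniquely as the direct sum of simple ideals, one per connected component of its Dynkin diagram, so g ≅ E_8 ⊕ G_2 (dimension 248 + 14 = 262).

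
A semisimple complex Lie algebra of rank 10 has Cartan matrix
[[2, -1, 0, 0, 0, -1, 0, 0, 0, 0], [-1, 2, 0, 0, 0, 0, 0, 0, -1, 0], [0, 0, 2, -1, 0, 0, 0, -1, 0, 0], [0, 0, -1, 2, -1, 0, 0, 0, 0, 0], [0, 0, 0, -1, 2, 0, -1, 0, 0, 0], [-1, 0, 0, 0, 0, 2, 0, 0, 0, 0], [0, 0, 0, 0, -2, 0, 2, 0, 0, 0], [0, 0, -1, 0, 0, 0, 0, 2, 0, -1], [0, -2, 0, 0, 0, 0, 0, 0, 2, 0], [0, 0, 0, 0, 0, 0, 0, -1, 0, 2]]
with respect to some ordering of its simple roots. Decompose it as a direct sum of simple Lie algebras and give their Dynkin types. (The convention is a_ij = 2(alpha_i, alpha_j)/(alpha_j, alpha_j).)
type C_4 ⊕ type C_6

The diagram associated to this matrix has two connected components: the simple roots {alpha_1, alpha_2, alpha_6, alpha_9} form a chain of 4 nodes with a double edge at one end; the terminal node there is the unique long simple root (C_4), and {alpha_3, alpha_4, alpha_5, alpha_7, alpha_8, alpha_10} form a chain of 6 nodes with a double edge at one end; the terminal node there is the unique long simple root (C_6). A semisimple Lie algebra decomposes uniquely as the direct sum of simple ideals, one per connected component of its Dynkin diagram, so g ≅ C_4 ⊕ C_6 (dimension 36 + 78 = 114).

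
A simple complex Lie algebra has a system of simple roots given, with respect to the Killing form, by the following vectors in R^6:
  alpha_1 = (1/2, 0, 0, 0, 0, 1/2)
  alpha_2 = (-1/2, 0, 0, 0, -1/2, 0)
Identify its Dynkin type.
A2

Compute the Cartan integers a_ij = 2(alpha_i, alpha_j)/(alpha_j, alpha_j); the resulting 2x2 Cartan matrix is
[[2, -1], [-1, 2]].
All simple roots have the same length, so the diagram is simply laced. The associated Dynkin diagram is a chain of 2 nodes with single edges (A_2), so the type is A_2 (the algebra sl(3)).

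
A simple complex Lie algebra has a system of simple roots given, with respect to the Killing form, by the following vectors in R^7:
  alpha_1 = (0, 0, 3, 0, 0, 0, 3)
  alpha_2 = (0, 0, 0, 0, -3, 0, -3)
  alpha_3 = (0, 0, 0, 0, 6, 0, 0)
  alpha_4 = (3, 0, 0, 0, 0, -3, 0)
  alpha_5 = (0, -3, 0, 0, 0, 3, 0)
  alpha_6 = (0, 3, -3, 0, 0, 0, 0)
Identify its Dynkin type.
Compute the Cartan integers a_ij = 2(alpha_i, alpha_j)/(alpha_j, alpha_j); the resulting 6x6 Cartan matrix is
[[2, -1, 0, 0, 0, -1], [-1, 2, -1, 0, 0, 0], [0, -2, 2, 0, 0, 0], [0, 0, 0, 2, -1, 0], [0, 0, 0, -1, 2, -1], [-1, 0, 0, 0, -1, 2]].
The roots have two lengths (squared-length ratio 2:1); the short ones are alpha_{1,2,4,5,6}. The associated Dynkin diagram is a chain of 6 nodes with a double edge at one end; the terminal node there is the unique long simple root (C_6), so the type is C_6 (the algebra sp(12)).

C6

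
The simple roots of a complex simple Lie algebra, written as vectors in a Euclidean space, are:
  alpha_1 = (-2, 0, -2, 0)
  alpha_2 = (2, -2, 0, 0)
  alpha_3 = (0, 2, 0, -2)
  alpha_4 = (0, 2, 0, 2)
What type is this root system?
Compute the Cartan integers a_ij = 2(alpha_i, alpha_j)/(alpha_j, alpha_j); the resulting 4x4 Cartan matrix is
[[2, -1, 0, 0], [-1, 2, -1, -1], [0, -1, 2, 0], [0, -1, 0, 2]].
All simple roots have the same length, so the diagram is simply laced. The associated Dynkin diagram is a chain of 2 nodes with a fork of two nodes at one end (D_4), so the type is D_4 (the algebra so(8)).

D4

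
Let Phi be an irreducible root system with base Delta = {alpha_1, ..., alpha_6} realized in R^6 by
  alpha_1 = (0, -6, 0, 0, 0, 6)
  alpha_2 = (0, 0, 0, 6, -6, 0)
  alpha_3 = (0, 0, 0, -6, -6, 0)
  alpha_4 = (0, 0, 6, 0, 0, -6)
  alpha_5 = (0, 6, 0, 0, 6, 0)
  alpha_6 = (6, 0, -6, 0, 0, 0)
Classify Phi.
D_6 (so(12))

Compute the Cartan integers a_ij = 2(alpha_i, alpha_j)/(alpha_j, alpha_j); the resulting 6x6 Cartan matrix is
[[2, 0, 0, -1, -1, 0], [0, 2, 0, 0, -1, 0], [0, 0, 2, 0, -1, 0], [-1, 0, 0, 2, 0, -1], [-1, -1, -1, 0, 2, 0], [0, 0, 0, -1, 0, 2]].
All simple roots have the same length, so the diagram is simply laced. The associated Dynkin diagram is a chain of 4 nodes with a fork of two nodes at one end (D_6), so the type is D_6 (the algebra so(12)).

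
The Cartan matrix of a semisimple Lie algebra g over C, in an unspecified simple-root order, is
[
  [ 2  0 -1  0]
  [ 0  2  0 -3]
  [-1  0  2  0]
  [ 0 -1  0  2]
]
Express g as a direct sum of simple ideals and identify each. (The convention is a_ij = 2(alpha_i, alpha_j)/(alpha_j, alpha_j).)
A_2 + G_2

The diagram associated to this matrix has two connected components: the simple roots {alpha_1, alpha_3} form a chain of 2 nodes with single edges (A_2), and {alpha_2, alpha_4} form two nodes joined by a triple edge (G_2). A semisimple Lie algebra decomposes uniquely as the direct sum of simple ideals, one per connected component of its Dynkin diagram, so g ≅ A_2 ⊕ G_2 (dimension 8 + 14 = 22).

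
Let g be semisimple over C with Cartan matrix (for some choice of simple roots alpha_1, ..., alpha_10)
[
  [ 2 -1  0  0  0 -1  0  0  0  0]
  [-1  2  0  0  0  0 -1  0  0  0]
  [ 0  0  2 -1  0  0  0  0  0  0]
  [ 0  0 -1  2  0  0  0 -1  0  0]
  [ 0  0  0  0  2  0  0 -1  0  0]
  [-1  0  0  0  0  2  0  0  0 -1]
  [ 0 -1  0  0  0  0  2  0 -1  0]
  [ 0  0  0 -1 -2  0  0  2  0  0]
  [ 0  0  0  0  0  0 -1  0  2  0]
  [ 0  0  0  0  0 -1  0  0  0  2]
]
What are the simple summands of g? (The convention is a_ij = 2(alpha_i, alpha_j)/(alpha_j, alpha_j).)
The diagram associated to this matrix has two connected components: the simple roots {alpha_1, alpha_2, alpha_6, alpha_7, alpha_9, alpha_10} form a chain of 6 nodes with single edges (A_6), and {alpha_3, alpha_4, alpha_5, alpha_8} form a chain of 4 nodes with a double edge at one end; the terminal node there is the unique short simple root (B_4). A semisimple Lie algebra decomposes uniquely as the direct sum of simple ideals, one per connected component of its Dynkin diagram, so g ≅ A_6 ⊕ B_4 (dimension 48 + 36 = 84).

A_6 (sl(7)) + B_4 (so(9))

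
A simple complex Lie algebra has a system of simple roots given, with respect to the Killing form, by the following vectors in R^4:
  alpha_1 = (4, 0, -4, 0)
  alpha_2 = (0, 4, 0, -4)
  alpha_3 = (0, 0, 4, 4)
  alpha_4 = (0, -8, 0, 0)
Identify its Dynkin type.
Compute the Cartan integers a_ij = 2(alpha_i, alpha_j)/(alpha_j, alpha_j); the resulting 4x4 Cartan matrix is
[[2, 0, -1, 0], [0, 2, -1, -1], [-1, -1, 2, 0], [0, -2, 0, 2]].
The roots have two lengths (squared-length ratio 2:1); the short ones are alpha_{1,2,3}. The associated Dynkin diagram is a chain of 4 nodes with a double edge at one end; the terminal node there is the unique long simple root (C_4), so the type is C_4 (the algebra sp(8)).

C4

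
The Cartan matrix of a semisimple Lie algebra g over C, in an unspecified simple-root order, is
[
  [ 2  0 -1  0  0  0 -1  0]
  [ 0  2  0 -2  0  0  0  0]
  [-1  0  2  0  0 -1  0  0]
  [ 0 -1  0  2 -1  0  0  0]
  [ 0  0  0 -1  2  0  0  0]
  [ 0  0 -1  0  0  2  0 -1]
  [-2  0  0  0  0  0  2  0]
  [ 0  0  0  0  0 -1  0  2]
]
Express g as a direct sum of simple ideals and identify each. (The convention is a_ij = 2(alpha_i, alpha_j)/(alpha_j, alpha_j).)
The diagram associated to this matrix has two connected components: the simple roots {alpha_2, alpha_4, alpha_5} form a chain of 3 nodes with a double edge at one end; the terminal node there is the unique long simple root (C_3), and {alpha_1, alpha_3, alpha_6, alpha_7, alpha_8} form a chain of 5 nodes with a double edge at one end; the terminal node there is the unique long simple root (C_5). A semisimple Lie algebra decomposes uniquely as the direct sum of simple ideals, one per connected component of its Dynkin diagram, so g ≅ C_3 ⊕ C_5 (dimension 21 + 55 = 76).

C_3 (sp(6)) ⊕ C_5 (sp(10))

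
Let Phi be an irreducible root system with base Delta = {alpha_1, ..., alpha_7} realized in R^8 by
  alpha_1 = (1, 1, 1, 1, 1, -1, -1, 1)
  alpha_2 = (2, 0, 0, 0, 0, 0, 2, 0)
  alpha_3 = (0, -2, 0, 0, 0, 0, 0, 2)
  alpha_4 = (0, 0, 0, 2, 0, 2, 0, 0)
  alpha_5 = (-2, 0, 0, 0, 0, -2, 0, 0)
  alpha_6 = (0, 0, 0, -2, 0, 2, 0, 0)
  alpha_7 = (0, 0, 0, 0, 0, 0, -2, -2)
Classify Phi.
Compute the Cartan integers a_ij = 2(alpha_i, alpha_j)/(alpha_j, alpha_j); the resulting 7x7 Cartan matrix is
[[2, 0, 0, 0, 0, -1, 0], [0, 2, 0, 0, -1, 0, -1], [0, 0, 2, 0, 0, 0, -1], [0, 0, 0, 2, -1, 0, 0], [0, -1, 0, -1, 2, -1, 0], [-1, 0, 0, 0, -1, 2, 0], [0, -1, -1, 0, 0, 0, 2]].
All simple roots have the same length, so the diagram is simply laced. The associated Dynkin diagram is a chain of 6 nodes with one extra node attached to the third node from one end (E_7), so the type is E_7.

type E_7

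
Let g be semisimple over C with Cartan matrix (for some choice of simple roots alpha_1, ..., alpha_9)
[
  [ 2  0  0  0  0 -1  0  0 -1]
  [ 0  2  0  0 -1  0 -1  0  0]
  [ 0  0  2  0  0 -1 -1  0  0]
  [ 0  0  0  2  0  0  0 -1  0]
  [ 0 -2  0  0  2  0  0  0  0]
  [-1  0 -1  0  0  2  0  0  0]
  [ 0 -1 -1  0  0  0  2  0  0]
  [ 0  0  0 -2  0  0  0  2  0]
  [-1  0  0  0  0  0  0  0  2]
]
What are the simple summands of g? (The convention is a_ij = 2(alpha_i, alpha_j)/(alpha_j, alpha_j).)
B_2 (so(5)) + C_7 (sp(14))

The diagram associated to this matrix has two connected components: the simple roots {alpha_4, alpha_8} form a chain of 2 nodes with a double edge at one end; the terminal node there is the unique short simple root (B_2), and {alpha_1, alpha_2, alpha_3, alpha_5, alpha_6, alpha_7, alpha_9} form a chain of 7 nodes with a double edge at one end; the terminal node there is the unique long simple root (C_7). A semisimple Lie algebra decomposes uniquely as the direct sum of simple ideals, one per connected component of its Dynkin diagram, so g ≅ B_2 ⊕ C_7 (dimension 10 + 105 = 115).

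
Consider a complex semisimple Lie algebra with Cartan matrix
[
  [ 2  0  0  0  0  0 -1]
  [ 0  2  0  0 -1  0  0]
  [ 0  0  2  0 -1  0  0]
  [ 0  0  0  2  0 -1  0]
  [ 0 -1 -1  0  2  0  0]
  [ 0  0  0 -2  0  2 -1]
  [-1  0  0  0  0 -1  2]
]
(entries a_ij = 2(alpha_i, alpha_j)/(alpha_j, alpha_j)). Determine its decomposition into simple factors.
type A_3 ⊕ type B_4

The diagram associated to this matrix has two connected components: the simple roots {alpha_2, alpha_3, alpha_5} form a chain of 3 nodes with single edges (A_3), and {alpha_1, alpha_4, alpha_6, alpha_7} form a chain of 4 nodes with a double edge at one end; the terminal node there is the unique short simple root (B_4). A semisimple Lie algebra decomposes uniquely as the direct sum of simple ideals, one per connected component of its Dynkin diagram, so g ≅ A_3 ⊕ B_4 (dimension 15 + 36 = 51).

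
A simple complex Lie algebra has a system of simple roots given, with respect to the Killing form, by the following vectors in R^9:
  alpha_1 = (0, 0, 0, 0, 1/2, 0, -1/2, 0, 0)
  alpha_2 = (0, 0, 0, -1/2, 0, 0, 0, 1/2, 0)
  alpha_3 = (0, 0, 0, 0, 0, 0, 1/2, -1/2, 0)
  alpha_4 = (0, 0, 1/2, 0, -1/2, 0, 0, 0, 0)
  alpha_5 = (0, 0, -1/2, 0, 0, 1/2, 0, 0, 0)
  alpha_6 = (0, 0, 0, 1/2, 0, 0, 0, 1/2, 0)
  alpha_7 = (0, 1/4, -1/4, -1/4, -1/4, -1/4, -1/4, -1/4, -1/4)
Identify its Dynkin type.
Compute the Cartan integers a_ij = 2(alpha_i, alpha_j)/(alpha_j, alpha_j); the resulting 7x7 Cartan matrix is
[[2, 0, -1, -1, 0, 0, 0], [0, 2, -1, 0, 0, 0, 0], [-1, -1, 2, 0, 0, -1, 0], [-1, 0, 0, 2, -1, 0, 0], [0, 0, 0, -1, 2, 0, 0], [0, 0, -1, 0, 0, 2, -1], [0, 0, 0, 0, 0, -1, 2]].
All simple roots have the same length, so the diagram is simply laced. The associated Dynkin diagram is a chain of 6 nodes with one extra node attached to the third node from one end (E_7), so the type is E_7.

E_7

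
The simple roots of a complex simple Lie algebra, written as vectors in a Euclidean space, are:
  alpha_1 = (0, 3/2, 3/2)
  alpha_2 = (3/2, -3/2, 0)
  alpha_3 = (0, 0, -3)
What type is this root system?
C3

Compute the Cartan integers a_ij = 2(alpha_i, alpha_j)/(alpha_j, alpha_j); the resulting 3x3 Cartan matrix is
[[2, -1, -1], [-1, 2, 0], [-2, 0, 2]].
The roots have two lengths (squared-length ratio 2:1); the short ones are alpha_{1,2}. The associated Dynkin diagram is a chain of 3 nodes with a double edge at one end; the terminal node there is the unique long simple root (C_3), so the type is C_3 (the algebra sp(6)).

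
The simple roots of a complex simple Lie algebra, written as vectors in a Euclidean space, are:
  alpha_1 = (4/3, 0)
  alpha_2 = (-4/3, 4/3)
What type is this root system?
Compute the Cartan integers a_ij = 2(alpha_i, alpha_j)/(alpha_j, alpha_j); the resulting 2x2 Cartan matrix is
[[2, -1], [-2, 2]].
The roots have two lengths (squared-length ratio 2:1); the short ones are alpha_{1}. The associated Dynkin diagram is a chain of 2 nodes with a double edge at one end; the terminal node there is the unique short simple root (B_2), so the type is B_2 (the algebra so(5)).

type B_2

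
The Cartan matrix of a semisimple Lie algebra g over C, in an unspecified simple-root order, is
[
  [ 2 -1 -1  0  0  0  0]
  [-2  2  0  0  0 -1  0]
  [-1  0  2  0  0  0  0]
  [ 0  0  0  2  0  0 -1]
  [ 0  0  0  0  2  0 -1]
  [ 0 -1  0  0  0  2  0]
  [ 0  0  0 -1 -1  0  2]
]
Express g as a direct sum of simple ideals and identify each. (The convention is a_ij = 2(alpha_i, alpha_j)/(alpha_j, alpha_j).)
The diagram associated to this matrix has two connected components: the simple roots {alpha_4, alpha_5, alpha_7} form a chain of 3 nodes with single edges (A_3), and {alpha_1, alpha_2, alpha_3, alpha_6} form a chain of 4 nodes with a double edge between the middle two (F_4). A semisimple Lie algebra decomposes uniquely as the direct sum of simple ideals, one per connected component of its Dynkin diagram, so g ≅ A_3 ⊕ F_4 (dimension 15 + 52 = 67).

A_3 + F_4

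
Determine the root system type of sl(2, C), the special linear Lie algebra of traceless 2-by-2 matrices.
This is sl(2), which has dimension 2^2 - 1 = 3 and rank 2 - 1 = 1 (a Cartan subalgebra is the diagonal traceless matrices). In the classification of classical Lie algebras, the special linear algebra sl(n+1) has type A_n; here n = 1, so the Dynkin diagram is a chain of 1 nodes with single edges (A_1). Hence the type is A_1.

A1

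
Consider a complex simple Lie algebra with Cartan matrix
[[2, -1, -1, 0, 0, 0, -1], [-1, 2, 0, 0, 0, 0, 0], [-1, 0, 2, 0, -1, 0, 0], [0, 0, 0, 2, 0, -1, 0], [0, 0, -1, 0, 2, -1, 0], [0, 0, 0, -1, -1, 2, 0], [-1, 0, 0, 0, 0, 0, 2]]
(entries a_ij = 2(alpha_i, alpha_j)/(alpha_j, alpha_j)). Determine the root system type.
The matrix has rank 7 with 2's on the diagonal. Reading the off-diagonal entries as Dynkin edges (a single edge where a_ij = a_ji = -1; a double or triple edge where a_ij * a_ji = 2 or 3), the diagram is a chain of 5 nodes with a fork of two nodes at one end (D_7). One simple-root ordering that puts it in standard form is (alpha_4, alpha_6, alpha_5, alpha_3, alpha_1, alpha_2, alpha_7). So the algebra is type D_7, i.e. so(14).

type D_7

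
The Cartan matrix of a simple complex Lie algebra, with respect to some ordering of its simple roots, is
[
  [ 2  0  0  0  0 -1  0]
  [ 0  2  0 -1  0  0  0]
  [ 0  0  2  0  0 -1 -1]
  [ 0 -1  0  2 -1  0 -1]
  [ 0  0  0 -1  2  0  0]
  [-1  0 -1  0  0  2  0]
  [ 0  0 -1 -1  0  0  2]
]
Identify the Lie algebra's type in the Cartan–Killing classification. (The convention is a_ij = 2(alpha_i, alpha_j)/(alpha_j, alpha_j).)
D_7 (so(14))

The matrix has rank 7 with 2's on the diagonal. Reading the off-diagonal entries as Dynkin edges (a single edge where a_ij = a_ji = -1; a double or triple edge where a_ij * a_ji = 2 or 3), the diagram is a chain of 5 nodes with a fork of two nodes at one end (D_7). One simple-root ordering that puts it in standard form is (alpha_1, alpha_6, alpha_3, alpha_7, alpha_4, alpha_2, alpha_5). So the algebra is type D_7, i.e. so(14).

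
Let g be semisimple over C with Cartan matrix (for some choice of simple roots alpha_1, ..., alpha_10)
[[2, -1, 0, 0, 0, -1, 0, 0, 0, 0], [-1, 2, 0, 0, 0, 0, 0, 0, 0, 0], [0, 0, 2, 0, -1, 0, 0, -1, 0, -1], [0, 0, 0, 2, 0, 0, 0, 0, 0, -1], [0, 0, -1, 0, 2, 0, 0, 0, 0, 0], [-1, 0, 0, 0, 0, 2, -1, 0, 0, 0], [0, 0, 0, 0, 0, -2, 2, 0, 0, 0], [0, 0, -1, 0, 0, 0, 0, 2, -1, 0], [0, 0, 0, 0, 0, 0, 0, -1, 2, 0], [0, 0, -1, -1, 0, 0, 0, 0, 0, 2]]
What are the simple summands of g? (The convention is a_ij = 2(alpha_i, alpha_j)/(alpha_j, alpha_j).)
The diagram associated to this matrix has two connected components: the simple roots {alpha_1, alpha_2, alpha_6, alpha_7} form a chain of 4 nodes with a double edge at one end; the terminal node there is the unique long simple root (C_4), and {alpha_3, alpha_4, alpha_5, alpha_8, alpha_9, alpha_10} form a chain of 5 nodes with one extra node attached to the third node from one end (E_6). A semisimple Lie algebra decomposes uniquely as the direct sum of simple ideals, one per connected component of its Dynkin diagram, so g ≅ C_4 ⊕ E_6 (dimension 36 + 78 = 114).

C4 ⊕ E6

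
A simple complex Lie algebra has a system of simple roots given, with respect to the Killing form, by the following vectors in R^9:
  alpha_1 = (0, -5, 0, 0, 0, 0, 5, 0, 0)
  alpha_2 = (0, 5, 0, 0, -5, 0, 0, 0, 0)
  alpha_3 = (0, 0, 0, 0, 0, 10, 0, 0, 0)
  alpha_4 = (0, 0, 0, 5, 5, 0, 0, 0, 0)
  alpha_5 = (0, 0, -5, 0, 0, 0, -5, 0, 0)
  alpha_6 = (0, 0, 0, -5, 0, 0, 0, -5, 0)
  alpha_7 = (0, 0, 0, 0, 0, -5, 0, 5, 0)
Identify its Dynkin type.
Compute the Cartan integers a_ij = 2(alpha_i, alpha_j)/(alpha_j, alpha_j); the resulting 7x7 Cartan matrix is
[[2, -1, 0, 0, -1, 0, 0], [-1, 2, 0, -1, 0, 0, 0], [0, 0, 2, 0, 0, 0, -2], [0, -1, 0, 2, 0, -1, 0], [-1, 0, 0, 0, 2, 0, 0], [0, 0, 0, -1, 0, 2, -1], [0, 0, -1, 0, 0, -1, 2]].
The roots have two lengths (squared-length ratio 2:1); the short ones are alpha_{1,2,4,5,6,7}. The associated Dynkin diagram is a chain of 7 nodes with a double edge at one end; the terminal node there is the unique long simple root (C_7), so the type is C_7 (the algebra sp(14)).

type C_7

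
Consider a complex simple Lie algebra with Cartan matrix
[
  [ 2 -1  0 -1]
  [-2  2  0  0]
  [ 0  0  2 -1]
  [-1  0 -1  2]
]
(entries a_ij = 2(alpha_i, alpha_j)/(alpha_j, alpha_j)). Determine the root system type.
The matrix has rank 4 with 2's on the diagonal. Reading the off-diagonal entries as Dynkin edges (a single edge where a_ij = a_ji = -1; a double or triple edge where a_ij * a_ji = 2 or 3), the diagram is a chain of 4 nodes with a double edge at one end; the terminal node there is the unique long simple root (C_4). One simple-root ordering that puts it in standard form is (alpha_3, alpha_4, alpha_1, alpha_2). So the algebra is type C_4, i.e. sp(8).

type C_4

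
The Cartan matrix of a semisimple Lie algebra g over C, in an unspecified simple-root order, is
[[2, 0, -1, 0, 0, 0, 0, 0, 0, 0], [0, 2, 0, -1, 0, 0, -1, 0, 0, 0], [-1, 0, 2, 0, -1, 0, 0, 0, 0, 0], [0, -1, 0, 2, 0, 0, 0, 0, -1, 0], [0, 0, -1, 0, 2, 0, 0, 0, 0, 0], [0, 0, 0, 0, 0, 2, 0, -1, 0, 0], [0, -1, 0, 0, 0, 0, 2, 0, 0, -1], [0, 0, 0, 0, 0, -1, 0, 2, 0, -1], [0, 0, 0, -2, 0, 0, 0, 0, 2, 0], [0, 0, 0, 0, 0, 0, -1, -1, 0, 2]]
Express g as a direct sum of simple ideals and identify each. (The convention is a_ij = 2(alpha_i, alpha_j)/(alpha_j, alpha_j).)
A_3 + C_7

The diagram associated to this matrix has two connected components: the simple roots {alpha_1, alpha_3, alpha_5} form a chain of 3 nodes with single edges (A_3), and {alpha_2, alpha_4, alpha_6, alpha_7, alpha_8, alpha_9, alpha_10} form a chain of 7 nodes with a double edge at one end; the terminal node there is the unique long simple root (C_7). A semisimple Lie algebra decomposes uniquely as the direct sum of simple ideals, one per connected component of its Dynkin diagram, so g ≅ A_3 ⊕ C_7 (dimension 15 + 105 = 120).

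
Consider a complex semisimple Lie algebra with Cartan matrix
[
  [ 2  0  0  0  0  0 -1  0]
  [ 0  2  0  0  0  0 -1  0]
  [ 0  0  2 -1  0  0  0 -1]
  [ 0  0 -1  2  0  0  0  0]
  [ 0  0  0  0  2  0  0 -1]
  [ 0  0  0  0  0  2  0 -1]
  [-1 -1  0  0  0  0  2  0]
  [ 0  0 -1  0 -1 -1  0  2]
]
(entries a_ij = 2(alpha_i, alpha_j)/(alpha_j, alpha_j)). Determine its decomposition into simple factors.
The diagram associated to this matrix has two connected components: the simple roots {alpha_1, alpha_2, alpha_7} form a chain of 3 nodes with single edges (A_3), and {alpha_3, alpha_4, alpha_5, alpha_6, alpha_8} form a chain of 3 nodes with a fork of two nodes at one end (D_5). A semisimple Lie algebra decomposes uniquely as the direct sum of simple ideals, one per connected component of its Dynkin diagram, so g ≅ A_3 ⊕ D_5 (dimension 15 + 45 = 60).

type A_3 + type D_5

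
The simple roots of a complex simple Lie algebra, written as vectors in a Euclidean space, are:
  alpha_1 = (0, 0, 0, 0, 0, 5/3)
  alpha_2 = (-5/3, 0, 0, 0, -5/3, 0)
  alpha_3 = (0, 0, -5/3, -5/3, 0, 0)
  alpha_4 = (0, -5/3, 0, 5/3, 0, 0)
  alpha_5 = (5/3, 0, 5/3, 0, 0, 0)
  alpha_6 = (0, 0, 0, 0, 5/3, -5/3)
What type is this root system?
type B_6

Compute the Cartan integers a_ij = 2(alpha_i, alpha_j)/(alpha_j, alpha_j); the resulting 6x6 Cartan matrix is
[[2, 0, 0, 0, 0, -1], [0, 2, 0, 0, -1, -1], [0, 0, 2, -1, -1, 0], [0, 0, -1, 2, 0, 0], [0, -1, -1, 0, 2, 0], [-2, -1, 0, 0, 0, 2]].
The roots have two lengths (squared-length ratio 2:1); the short ones are alpha_{1}. The associated Dynkin diagram is a chain of 6 nodes with a double edge at one end; the terminal node there is the unique short simple root (B_6), so the type is B_6 (the algebra so(13)).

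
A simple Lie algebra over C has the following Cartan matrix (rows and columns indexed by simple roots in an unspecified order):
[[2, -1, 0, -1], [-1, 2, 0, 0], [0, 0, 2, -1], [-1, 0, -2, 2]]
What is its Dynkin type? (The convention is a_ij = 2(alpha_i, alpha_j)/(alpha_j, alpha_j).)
The matrix has rank 4 with 2's on the diagonal. Reading the off-diagonal entries as Dynkin edges (a single edge where a_ij = a_ji = -1; a double or triple edge where a_ij * a_ji = 2 or 3), the diagram is a chain of 4 nodes with a double edge at one end; the terminal node there is the unique short simple root (B_4). One simple-root ordering that puts it in standard form is (alpha_2, alpha_1, alpha_4, alpha_3). So the algebra is type B_4, i.e. so(9).

B4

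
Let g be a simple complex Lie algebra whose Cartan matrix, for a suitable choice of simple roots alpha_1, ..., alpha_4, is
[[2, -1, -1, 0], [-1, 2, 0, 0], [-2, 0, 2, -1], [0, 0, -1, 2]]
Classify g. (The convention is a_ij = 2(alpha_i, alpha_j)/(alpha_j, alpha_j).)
The matrix has rank 4 with 2's on the diagonal. Reading the off-diagonal entries as Dynkin edges (a single edge where a_ij = a_ji = -1; a double or triple edge where a_ij * a_ji = 2 or 3), the diagram is a chain of 4 nodes with a double edge between the middle two (F_4). One simple-root ordering that puts it in standard form is (alpha_4, alpha_3, alpha_1, alpha_2). So the algebra is type F_4.

type F_4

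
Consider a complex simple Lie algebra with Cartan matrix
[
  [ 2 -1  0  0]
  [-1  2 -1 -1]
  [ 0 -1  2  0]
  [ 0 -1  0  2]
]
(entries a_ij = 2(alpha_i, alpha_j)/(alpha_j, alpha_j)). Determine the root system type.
type D_4

The matrix has rank 4 with 2's on the diagonal. Reading the off-diagonal entries as Dynkin edges (a single edge where a_ij = a_ji = -1; a double or triple edge where a_ij * a_ji = 2 or 3), the diagram is a chain of 2 nodes with a fork of two nodes at one end (D_4). One simple-root ordering that puts it in standard form is (alpha_1, alpha_2, alpha_4, alpha_3). So the algebra is type D_4, i.e. so(8).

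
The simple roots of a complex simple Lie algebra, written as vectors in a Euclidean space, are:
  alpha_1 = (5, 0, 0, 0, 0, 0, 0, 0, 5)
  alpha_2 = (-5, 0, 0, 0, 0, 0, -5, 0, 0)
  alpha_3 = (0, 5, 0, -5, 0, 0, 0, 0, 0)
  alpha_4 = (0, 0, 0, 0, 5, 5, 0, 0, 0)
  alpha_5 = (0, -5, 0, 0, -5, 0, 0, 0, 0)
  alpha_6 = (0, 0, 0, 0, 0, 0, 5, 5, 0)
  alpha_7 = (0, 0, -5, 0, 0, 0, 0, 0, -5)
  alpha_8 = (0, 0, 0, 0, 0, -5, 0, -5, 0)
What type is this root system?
Compute the Cartan integers a_ij = 2(alpha_i, alpha_j)/(alpha_j, alpha_j); the resulting 8x8 Cartan matrix is
[[2, -1, 0, 0, 0, 0, -1, 0], [-1, 2, 0, 0, 0, -1, 0, 0], [0, 0, 2, 0, -1, 0, 0, 0], [0, 0, 0, 2, -1, 0, 0, -1], [0, 0, -1, -1, 2, 0, 0, 0], [0, -1, 0, 0, 0, 2, 0, -1], [-1, 0, 0, 0, 0, 0, 2, 0], [0, 0, 0, -1, 0, -1, 0, 2]].
All simple roots have the same length, so the diagram is simply laced. The associated Dynkin diagram is a chain of 8 nodes with single edges (A_8), so the type is A_8 (the algebra sl(9)).

A_8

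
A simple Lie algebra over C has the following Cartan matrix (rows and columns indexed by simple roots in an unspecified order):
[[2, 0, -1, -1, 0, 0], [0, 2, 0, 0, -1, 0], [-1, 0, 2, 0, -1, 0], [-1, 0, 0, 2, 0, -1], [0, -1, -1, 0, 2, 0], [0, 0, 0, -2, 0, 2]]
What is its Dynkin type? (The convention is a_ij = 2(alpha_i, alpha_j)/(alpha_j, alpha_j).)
C6

The matrix has rank 6 with 2's on the diagonal. Reading the off-diagonal entries as Dynkin edges (a single edge where a_ij = a_ji = -1; a double or triple edge where a_ij * a_ji = 2 or 3), the diagram is a chain of 6 nodes with a double edge at one end; the terminal node there is the unique long simple root (C_6). One simple-root ordering that puts it in standard form is (alpha_2, alpha_5, alpha_3, alpha_1, alpha_4, alpha_6). So the algebra is type C_6, i.e. sp(12).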